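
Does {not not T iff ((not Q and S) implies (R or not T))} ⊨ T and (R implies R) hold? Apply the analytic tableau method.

Yes

Initial set: {T (not not T iff ((not Q and S) implies (R or not T))); F (T and (R implies R))}.
T (not not T iff ((not Q and S) implies (R or not T))): β-rule — branch into T not not T, T ((not Q and S) implies (R or not T))  //  F not not T, F ((not Q and S) implies (R or not T)).
  branch 1 (add T not not T, T ((not Q and S) implies (R or not T))):
    T not not T: drop double negation, giving T T.
    F (T and (R implies R)): β-rule — branch into F T  //  F (R implies R).
      branch 1.1 (add F T):
        × closes — contains both T and not T.
      branch 1.2 (add F (R implies R)):
        F (R implies R): α-rule — add T R, F R.
        × closes — contains both R and not R.
  branch 2 (add F not not T, F ((not Q and S) implies (R or not T))):
    F not not T: drop double negation, giving F T.
    F ((not Q and S) implies (R or not T)): α-rule — add T (not Q and S), F (R or not T).
    T (not Q and S): α-rule — add T not Q, T S.
    F (R or not T): α-rule — add F R, F not T.
    × closes — contains both T and not T.
All 3 branches close.
Every branch closed, so the premises entail the conclusion.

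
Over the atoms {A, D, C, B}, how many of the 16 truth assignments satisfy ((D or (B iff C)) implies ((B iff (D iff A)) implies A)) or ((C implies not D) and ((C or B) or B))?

Initial set: {(((D or (B iff C)) implies ((B iff (D iff A)) implies A)) or ((C implies not D) and ((C or B) or B)))}.
(((D or (B iff C)) implies ((B iff (D iff A)) implies A)) or ((C implies not D) and ((C or B) or B))): β-rule — branch into ((D or (B iff C)) implies ((B iff (D iff A)) implies A))  //  ((C implies not D) and ((C or B) or B)).
  branch 1 (add ((D or (B iff C)) implies ((B iff (D iff A)) implies A))):
    ((D or (B iff C)) implies ((B iff (D iff A)) implies A)): β-rule — branch into not (D or (B iff C))  //  ((B iff (D iff A)) implies A).
      branch 1.1 (add not (D or (B iff C))):
        not (D or (B iff C)): α-rule — add not D, not (B iff C).
        not (B iff C): β-rule — branch into B, not C  //  not B, C.
          branch 1.1.1 (add B, not C):
            ○ open, literals {B=1, C=0, D=0}.
          branch 1.1.2 (add not B, C):
            ○ open, literals {B=0, C=1, D=0}.
      branch 1.2 (add ((B iff (D iff A)) implies A)):
        ((B iff (D iff A)) implies A): β-rule — branch into not (B iff (D iff A))  //  A.
          branch 1.2.1 (add not (B iff (D iff A))):
            not (B iff (D iff A)): β-rule — branch into B, not (D iff A)  //  not B, (D iff A).
              branch 1.2.1.1 (add B, not (D iff A)):
                not (D iff A): β-rule — branch into D, not A  //  not D, A.
                  branch 1.2.1.1.1 (add D, not A):
                    ○ open, literals {A=0, B=1, D=1}.
                  branch 1.2.1.1.2 (add not D, A):
                    ○ open, literals {A=1, B=1, D=0}.
              branch 1.2.1.2 (add not B, (D iff A)):
                (D iff A): β-rule — branch into D, A  //  not D, not A.
                  branch 1.2.1.2.1 (add D, A):
                    ○ open, literals {A=1, B=0, D=1}.
                  branch 1.2.1.2.2 (add not D, not A):
                    ○ open, literals {A=0, B=0, D=0}.
          branch 1.2.2 (add A):
            ○ open, literals {A=1}.
  branch 2 (add ((C implies not D) and ((C or B) or B))):
    ((C implies not D) and ((C or B) or B)): α-rule — add (C implies not D), ((C or B) or B).
    (C implies not D): β-rule — branch into not C  //  not D.
      branch 2.1 (add not C):
        ((C or B) or B): β-rule — branch into (C or B)  //  B.
          branch 2.1.1 (add (C or B)):
            (C or B): β-rule — branch into C  //  B.
              branch 2.1.1.1 (add C):
                × closes — contains both C and not C.
              branch 2.1.1.2 (add B):
                ○ open, literals {B=1, C=0}.
          branch 2.1.2 (add B):
            ○ open, literals {B=1, C=0}.
      branch 2.2 (add not D):
        ((C or B) or B): β-rule — branch into (C or B)  //  B.
          branch 2.2.1 (add (C or B)):
            (C or B): β-rule — branch into C  //  B.
              branch 2.2.1.1 (add C):
                ○ open, literals {C=1, D=0}.
              branch 2.2.1.2 (add B):
                ○ open, literals {B=1, D=0}.
          branch 2.2.2 (add B):
            ○ open, literals {B=1, D=0}.
1 branch closed, 12 open.
Each open branch fixes some atoms; the unmentioned ones are free. Counting distinct full assignments: branch {B=1, C=0, D=0} (A) contributes 2 new; branch {B=0, C=1, D=0} (A) contributes 2 new; branch {A=0, B=1, D=1} (C) contributes 2 new; branch {A=1, B=1, D=0} (C) contributes 1 new; branch {A=1, B=0, D=1} (C) contributes 2 new; branch {A=0, B=0, D=0} (C) contributes 1 new; branch {A=1} (D, C, B) contributes 3 new; branch {B=1, C=0} (A, D) contributes 0 new; branch {B=1, C=0} (A, D) contributes 0 new; branch {C=1, D=0} (A, B) contributes 1 new; branch {B=1, D=0} (A, C) contributes 0 new; branch {B=1, D=0} (A, C) contributes 0 new. Total: 14.

14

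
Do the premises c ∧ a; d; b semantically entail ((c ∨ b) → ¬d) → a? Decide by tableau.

Yes

Initial set: {(c ∧ a); d; b; ¬(((c ∨ b) → ¬d) → a)}.
(c ∧ a): α-rule — add c, a.
¬(((c ∨ b) → ¬d) → a): α-rule — add ((c ∨ b) → ¬d), ¬a.
× closes — contains both a and ¬a.
All 1 branch closes.
Every branch closed, so the premises entail the conclusion.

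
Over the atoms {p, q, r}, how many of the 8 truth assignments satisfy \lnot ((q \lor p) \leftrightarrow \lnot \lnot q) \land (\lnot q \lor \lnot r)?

Initial set: {T (\lnot ((q \lor p) \leftrightarrow \lnot \lnot q) \land (\lnot q \lor \lnot r))}.
T (\lnot ((q \lor p) \leftrightarrow \lnot \lnot q) \land (\lnot q \lor \lnot r)): α-rule — add T \lnot ((q \lor p) \leftrightarrow \lnot \lnot q), T (\lnot q \lor \lnot r).
T \lnot ((q \lor p) \leftrightarrow \lnot \lnot q): β-rule — branch into T (q \lor p), F \lnot \lnot q  //  F (q \lor p), T \lnot \lnot q.
  branch 1 (add T (q \lor p), F \lnot \lnot q):
    F \lnot \lnot q: drop double negation, giving F q.
    T (\lnot q \lor \lnot r): β-rule — branch into T \lnot q  //  T \lnot r.
      branch 1.1 (add T \lnot q):
        T (q \lor p): β-rule — branch into T q  //  T p.
          branch 1.1.1 (add T q):
            × closes — contains both q and \lnot q.
          branch 1.1.2 (add T p):
            ○ open, literals {p=T, q=F}.
      branch 1.2 (add T \lnot r):
        T (q \lor p): β-rule — branch into T q  //  T p.
          branch 1.2.1 (add T q):
            × closes — contains both q and \lnot q.
          branch 1.2.2 (add T p):
            ○ open, literals {p=T, q=F, r=F}.
  branch 2 (add F (q \lor p), T \lnot \lnot q):
    F (q \lor p): α-rule — add F q, F p.
    T \lnot \lnot q: drop double negation, giving T q.
    × closes — contains both q and \lnot q.
3 branches closed, 2 open.
Each open branch fixes some atoms; the unmentioned ones are free. Counting distinct full assignments: branch {p=T, q=F} (r) contributes 2 new; branch {p=T, q=F, r=F} (none free) contributes 0 new. Total: 2.

2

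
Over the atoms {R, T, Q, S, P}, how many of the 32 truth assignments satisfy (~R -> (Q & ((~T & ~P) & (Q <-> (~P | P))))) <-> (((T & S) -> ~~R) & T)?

18

Initial set: {T ((~R -> (Q & ((~T & ~P) & (Q <-> (~P | P))))) <-> (((T & S) -> ~~R) & T))}.
T ((~R -> (Q & ((~T & ~P) & (Q <-> (~P | P))))) <-> (((T & S) -> ~~R) & T)): β-rule — branch into T (~R -> (Q & ((~T & ~P) & (Q <-> (~P | P))))), T (((T & S) -> ~~R) & T)  //  F (~R -> (Q & ((~T & ~P) & (Q <-> (~P | P))))), F (((T & S) -> ~~R) & T).
  branch 1 (add T (~R -> (Q & ((~T & ~P) & (Q <-> (~P | P))))), T (((T & S) -> ~~R) & T)):
    T (((T & S) -> ~~R) & T): α-rule — add T ((T & S) -> ~~R), T T.
    T (~R -> (Q & ((~T & ~P) & (Q <-> (~P | P))))): β-rule — branch into F ~R  //  T (Q & ((~T & ~P) & (Q <-> (~P | P)))).
      branch 1.1 (add F ~R):
        T ((T & S) -> ~~R): β-rule — branch into F (T & S)  //  T ~~R.
          branch 1.1.1 (add F (T & S)):
            F (T & S): β-rule — branch into F T  //  F S.
              branch 1.1.1.1 (add F T):
                × closes — contains both T and ~T.
              branch 1.1.1.2 (add F S):
                ○ open, literals {R=1, S=0, T=1}.
          branch 1.1.2 (add T ~~R):
            T ~~R: drop double negation, giving T R.
            ○ open, literals {R=1, T=1}.
      branch 1.2 (add T (Q & ((~T & ~P) & (Q <-> (~P | P))))):
        T (Q & ((~T & ~P) & (Q <-> (~P | P)))): α-rule — add T Q, T ((~T & ~P) & (Q <-> (~P | P))).
        T ((~T & ~P) & (Q <-> (~P | P))): α-rule — add T (~T & ~P), T (Q <-> (~P | P)).
        T (~T & ~P): α-rule — add T ~T, T ~P.
        × closes — contains both T and ~T.
  branch 2 (add F (~R -> (Q & ((~T & ~P) & (Q <-> (~P | P))))), F (((T & S) -> ~~R) & T)):
    F (~R -> (Q & ((~T & ~P) & (Q <-> (~P | P))))): α-rule — add T ~R, F (Q & ((~T & ~P) & (Q <-> (~P | P)))).
    F (((T & S) -> ~~R) & T): β-rule — branch into F ((T & S) -> ~~R)  //  F T.
      branch 2.1 (add F ((T & S) -> ~~R)):
        F ((T & S) -> ~~R): α-rule — add T (T & S), F ~~R.
        T (T & S): α-rule — add T T, T S.
        F ~~R: drop double negation, giving F R.
        F (Q & ((~T & ~P) & (Q <-> (~P | P)))): β-rule — branch into F Q  //  F ((~T & ~P) & (Q <-> (~P | P))).
          branch 2.1.1 (add F Q):
            ○ open, literals {Q=0, R=0, S=1, T=1}.
          branch 2.1.2 (add F ((~T & ~P) & (Q <-> (~P | P)))):
            F ((~T & ~P) & (Q <-> (~P | P))): β-rule — branch into F (~T & ~P)  //  F (Q <-> (~P | P)).
              branch 2.1.2.1 (add F (~T & ~P)):
                F (~T & ~P): β-rule — branch into F ~T  //  F ~P.
                  branch 2.1.2.1.1 (add F ~T):
                    ○ open, literals {R=0, S=1, T=1}.
                  branch 2.1.2.1.2 (add F ~P):
                    ○ open, literals {P=1, R=0, S=1, T=1}.
              branch 2.1.2.2 (add F (Q <-> (~P | P))):
                F (Q <-> (~P | P)): β-rule — branch into T Q, F (~P | P)  //  F Q, T (~P | P).
                  branch 2.1.2.2.1 (add T Q, F (~P | P)):
                    F (~P | P): α-rule — add F ~P, F P.
                    × closes — contains both P and ~P.
                  branch 2.1.2.2.2 (add F Q, T (~P | P)):
                    T (~P | P): β-rule — branch into T ~P  //  T P.
                      branch 2.1.2.2.2.1 (add T ~P):
                        ○ open, literals {P=0, Q=0, R=0, S=1, T=1}.
                      branch 2.1.2.2.2.2 (add T P):
                        ○ open, literals {P=1, Q=0, R=0, S=1, T=1}.
      branch 2.2 (add F T):
        F (Q & ((~T & ~P) & (Q <-> (~P | P)))): β-rule — branch into F Q  //  F ((~T & ~P) & (Q <-> (~P | P))).
          branch 2.2.1 (add F Q):
            ○ open, literals {Q=0, R=0, T=0}.
          branch 2.2.2 (add F ((~T & ~P) & (Q <-> (~P | P)))):
            F ((~T & ~P) & (Q <-> (~P | P))): β-rule — branch into F (~T & ~P)  //  F (Q <-> (~P | P)).
              branch 2.2.2.1 (add F (~T & ~P)):
                F (~T & ~P): β-rule — branch into F ~T  //  F ~P.
                  branch 2.2.2.1.1 (add F ~T):
                    × closes — contains both T and ~T.
                  branch 2.2.2.1.2 (add F ~P):
                    ○ open, literals {P=1, R=0, T=0}.
              branch 2.2.2.2 (add F (Q <-> (~P | P))):
                F (Q <-> (~P | P)): β-rule — branch into T Q, F (~P | P)  //  F Q, T (~P | P).
                  branch 2.2.2.2.1 (add T Q, F (~P | P)):
                    F (~P | P): α-rule — add F ~P, F P.
                    × closes — contains both P and ~P.
                  branch 2.2.2.2.2 (add F Q, T (~P | P)):
                    T (~P | P): β-rule — branch into T ~P  //  T P.
                      branch 2.2.2.2.2.1 (add T ~P):
                        ○ open, literals {P=0, Q=0, R=0, T=0}.
                      branch 2.2.2.2.2.2 (add T P):
                        ○ open, literals {P=1, Q=0, R=0, T=0}.
5 branches closed, 11 open.
Each open branch fixes some atoms; the unmentioned ones are free. Counting distinct full assignments: branch {R=1, S=0, T=1} (Q, P) contributes 4 new; branch {R=1, T=1} (Q, S, P) contributes 4 new; branch {Q=0, R=0, S=1, T=1} (P) contributes 2 new; branch {R=0, S=1, T=1} (Q, P) contributes 2 new; branch {P=1, R=0, S=1, T=1} (Q) contributes 0 new; branch {P=0, Q=0, R=0, S=1, T=1} (none free) contributes 0 new; branch {P=1, Q=0, R=0, S=1, T=1} (none free) contributes 0 new; branch {Q=0, R=0, T=0} (S, P) contributes 4 new; branch {P=1, R=0, T=0} (Q, S) contributes 2 new; branch {P=0, Q=0, R=0, T=0} (S) contributes 0 new; branch {P=1, Q=0, R=0, T=0} (S) contributes 0 new. Total: 18.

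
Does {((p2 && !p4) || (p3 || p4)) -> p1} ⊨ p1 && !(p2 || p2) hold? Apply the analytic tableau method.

Initial set: {T (((p2 && !p4) || (p3 || p4)) -> p1); F (p1 && !(p2 || p2))}.
T (((p2 && !p4) || (p3 || p4)) -> p1): β-rule — branch into F ((p2 && !p4) || (p3 || p4))  //  T p1.
  branch 1 (add F ((p2 && !p4) || (p3 || p4))):
    F ((p2 && !p4) || (p3 || p4)): α-rule — add F (p2 && !p4), F (p3 || p4).
    F (p3 || p4): α-rule — add F p3, F p4.
    F (p1 && !(p2 || p2)): β-rule — branch into F p1  //  F !(p2 || p2).
      branch 1.1 (add F p1):
        F (p2 && !p4): β-rule — branch into F p2  //  F !p4.
          branch 1.1.1 (add F p2):
            ○ open, literals {p1=0, p2=0, p3=0, p4=0}.
          branch 1.1.2 (add F !p4):
            × closes — contains both p4 and !p4.
      branch 1.2 (add F !(p2 || p2)):
        F (p2 && !p4): β-rule — branch into F p2  //  F !p4.
          branch 1.2.1 (add F p2):
            F !(p2 || p2): β-rule — branch into T p2  //  T p2.
              branch 1.2.1.1 (add T p2):
                × closes — contains both p2 and !p2.
              branch 1.2.1.2 (add T p2):
                × closes — contains both p2 and !p2.
          branch 1.2.2 (add F !p4):
            × closes — contains both p4 and !p4.
  branch 2 (add T p1):
    F (p1 && !(p2 || p2)): β-rule — branch into F p1  //  F !(p2 || p2).
      branch 2.1 (add F p1):
        × closes — contains both p1 and !p1.
      branch 2.2 (add F !(p2 || p2)):
        F !(p2 || p2): β-rule — branch into T p2  //  T p2.
          branch 2.2.1 (add T p2):
            ○ open, literals {p1=1, p2=1}.
          branch 2.2.2 (add T p2):
            ○ open, literals {p1=1, p2=1}.
5 branches closed, 3 open.
An open branch gives a countermodel: p1=0, p2=0, p3=0, p4=0 (unmentioned atoms arbitrary); the premises hold there but the conclusion fails.

No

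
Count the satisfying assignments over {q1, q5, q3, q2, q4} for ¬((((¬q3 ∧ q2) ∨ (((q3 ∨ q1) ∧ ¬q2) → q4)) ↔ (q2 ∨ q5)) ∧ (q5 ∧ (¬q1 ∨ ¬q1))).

25

Initial set: {¬((((¬q3 ∧ q2) ∨ (((q3 ∨ q1) ∧ ¬q2) → q4)) ↔ (q2 ∨ q5)) ∧ (q5 ∧ (¬q1 ∨ ¬q1)))}.
¬((((¬q3 ∧ q2) ∨ (((q3 ∨ q1) ∧ ¬q2) → q4)) ↔ (q2 ∨ q5)) ∧ (q5 ∧ (¬q1 ∨ ¬q1))): β-rule — branch into ¬(((¬q3 ∧ q2) ∨ (((q3 ∨ q1) ∧ ¬q2) → q4)) ↔ (q2 ∨ q5))  //  ¬(q5 ∧ (¬q1 ∨ ¬q1)).
  branch 1 (add ¬(((¬q3 ∧ q2) ∨ (((q3 ∨ q1) ∧ ¬q2) → q4)) ↔ (q2 ∨ q5))):
    ¬(((¬q3 ∧ q2) ∨ (((q3 ∨ q1) ∧ ¬q2) → q4)) ↔ (q2 ∨ q5)): β-rule — branch into ((¬q3 ∧ q2) ∨ (((q3 ∨ q1) ∧ ¬q2) → q4)), ¬(q2 ∨ q5)  //  ¬((¬q3 ∧ q2) ∨ (((q3 ∨ q1) ∧ ¬q2) → q4)), (q2 ∨ q5).
      branch 1.1 (add ((¬q3 ∧ q2) ∨ (((q3 ∨ q1) ∧ ¬q2) → q4)), ¬(q2 ∨ q5)):
        ¬(q2 ∨ q5): α-rule — add ¬q2, ¬q5.
        ((¬q3 ∧ q2) ∨ (((q3 ∨ q1) ∧ ¬q2) → q4)): β-rule — branch into (¬q3 ∧ q2)  //  (((q3 ∨ q1) ∧ ¬q2) → q4).
          branch 1.1.1 (add (¬q3 ∧ q2)):
            (¬q3 ∧ q2): α-rule — add ¬q3, q2.
            × closes — contains both q2 and ¬q2.
          branch 1.1.2 (add (((q3 ∨ q1) ∧ ¬q2) → q4)):
            (((q3 ∨ q1) ∧ ¬q2) → q4): β-rule — branch into ¬((q3 ∨ q1) ∧ ¬q2)  //  q4.
              branch 1.1.2.1 (add ¬((q3 ∨ q1) ∧ ¬q2)):
                ¬((q3 ∨ q1) ∧ ¬q2): β-rule — branch into ¬(q3 ∨ q1)  //  ¬¬q2.
                  branch 1.1.2.1.1 (add ¬(q3 ∨ q1)):
                    ¬(q3 ∨ q1): α-rule — add ¬q3, ¬q1.
                    ○ open, literals {q1=0, q2=0, q3=0, q5=0}.
                  branch 1.1.2.1.2 (add ¬¬q2):
                    × closes — contains both q2 and ¬q2.
              branch 1.1.2.2 (add q4):
                ○ open, literals {q2=0, q4=1, q5=0}.
      branch 1.2 (add ¬((¬q3 ∧ q2) ∨ (((q3 ∨ q1) ∧ ¬q2) → q4)), (q2 ∨ q5)):
        ¬((¬q3 ∧ q2) ∨ (((q3 ∨ q1) ∧ ¬q2) → q4)): α-rule — add ¬(¬q3 ∧ q2), ¬(((q3 ∨ q1) ∧ ¬q2) → q4).
        ¬(((q3 ∨ q1) ∧ ¬q2) → q4): α-rule — add ((q3 ∨ q1) ∧ ¬q2), ¬q4.
        ((q3 ∨ q1) ∧ ¬q2): α-rule — add (q3 ∨ q1), ¬q2.
        (q2 ∨ q5): β-rule — branch into q2  //  q5.
          branch 1.2.1 (add q2):
            × closes — contains both q2 and ¬q2.
          branch 1.2.2 (add q5):
            ¬(¬q3 ∧ q2): β-rule — branch into ¬¬q3  //  ¬q2.
              branch 1.2.2.1 (add ¬¬q3):
                (q3 ∨ q1): β-rule — branch into q3  //  q1.
                  branch 1.2.2.1.1 (add q3):
                    ○ open, literals {q2=0, q3=1, q4=0, q5=1}.
                  branch 1.2.2.1.2 (add q1):
                    ○ open, literals {q1=1, q2=0, q3=1, q4=0, q5=1}.
              branch 1.2.2.2 (add ¬q2):
                (q3 ∨ q1): β-rule — branch into q3  //  q1.
                  branch 1.2.2.2.1 (add q3):
                    ○ open, literals {q2=0, q3=1, q4=0, q5=1}.
                  branch 1.2.2.2.2 (add q1):
                    ○ open, literals {q1=1, q2=0, q4=0, q5=1}.
  branch 2 (add ¬(q5 ∧ (¬q1 ∨ ¬q1))):
    ¬(q5 ∧ (¬q1 ∨ ¬q1)): β-rule — branch into ¬q5  //  ¬(¬q1 ∨ ¬q1).
      branch 2.1 (add ¬q5):
        ○ open, literals {q5=0}.
      branch 2.2 (add ¬(¬q1 ∨ ¬q1)):
        ¬(¬q1 ∨ ¬q1): α-rule — add ¬¬q1, ¬¬q1.
        ○ open, literals {q1=1}.
3 branches closed, 8 open.
Each open branch fixes some atoms; the unmentioned ones are free. Counting distinct full assignments: branch {q1=0, q2=0, q3=0, q5=0} (q4) contributes 2 new; branch {q2=0, q4=1, q5=0} (q1, q3) contributes 3 new; branch {q2=0, q3=1, q4=0, q5=1} (q1) contributes 2 new; branch {q1=1, q2=0, q3=1, q4=0, q5=1} (none free) contributes 0 new; branch {q2=0, q3=1, q4=0, q5=1} (q1) contributes 0 new; branch {q1=1, q2=0, q4=0, q5=1} (q3) contributes 1 new; branch {q5=0} (q1, q3, q2, q4) contributes 11 new; branch {q1=1} (q5, q3, q2, q4) contributes 6 new. Total: 25.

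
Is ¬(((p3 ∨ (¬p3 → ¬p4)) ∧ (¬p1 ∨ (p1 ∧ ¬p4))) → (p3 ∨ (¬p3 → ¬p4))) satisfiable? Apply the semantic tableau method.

Initial set: {¬(((p3 ∨ (¬p3 → ¬p4)) ∧ (¬p1 ∨ (p1 ∧ ¬p4))) → (p3 ∨ (¬p3 → ¬p4)))}.
¬(((p3 ∨ (¬p3 → ¬p4)) ∧ (¬p1 ∨ (p1 ∧ ¬p4))) → (p3 ∨ (¬p3 → ¬p4))): α-rule — add ((p3 ∨ (¬p3 → ¬p4)) ∧ (¬p1 ∨ (p1 ∧ ¬p4))), ¬(p3 ∨ (¬p3 → ¬p4)).
((p3 ∨ (¬p3 → ¬p4)) ∧ (¬p1 ∨ (p1 ∧ ¬p4))): α-rule — add (p3 ∨ (¬p3 → ¬p4)), (¬p1 ∨ (p1 ∧ ¬p4)).
¬(p3 ∨ (¬p3 → ¬p4)): α-rule — add ¬p3, ¬(¬p3 → ¬p4).
¬(¬p3 → ¬p4): α-rule — add ¬p3, ¬¬p4.
(p3 ∨ (¬p3 → ¬p4)): β-rule — branch into p3  //  (¬p3 → ¬p4).
  branch 1 (add p3):
    × closes — contains both p3 and ¬p3.
  branch 2 (add (¬p3 → ¬p4)):
    (¬p1 ∨ (p1 ∧ ¬p4)): β-rule — branch into ¬p1  //  (p1 ∧ ¬p4).
      branch 2.1 (add ¬p1):
        (¬p3 → ¬p4): β-rule — branch into ¬¬p3  //  ¬p4.
          branch 2.1.1 (add ¬¬p3):
            × closes — contains both p3 and ¬p3.
          branch 2.1.2 (add ¬p4):
            × closes — contains both p4 and ¬p4.
      branch 2.2 (add (p1 ∧ ¬p4)):
        (p1 ∧ ¬p4): α-rule — add p1, ¬p4.
        × closes — contains both p4 and ¬p4.
All 4 branches close.
Every branch closed; the formula is unsatisfiable.

Unsatisfiable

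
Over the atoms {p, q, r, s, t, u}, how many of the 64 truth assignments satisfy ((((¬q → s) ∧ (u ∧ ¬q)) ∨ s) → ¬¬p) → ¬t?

40

Initial set: {(((((¬q → s) ∧ (u ∧ ¬q)) ∨ s) → ¬¬p) → ¬t)}.
(((((¬q → s) ∧ (u ∧ ¬q)) ∨ s) → ¬¬p) → ¬t): β-rule — branch into ¬((((¬q → s) ∧ (u ∧ ¬q)) ∨ s) → ¬¬p)  //  ¬t.
  branch 1 (add ¬((((¬q → s) ∧ (u ∧ ¬q)) ∨ s) → ¬¬p)):
    ¬((((¬q → s) ∧ (u ∧ ¬q)) ∨ s) → ¬¬p): α-rule — add (((¬q → s) ∧ (u ∧ ¬q)) ∨ s), ¬¬¬p.
    ¬¬¬p: drop double negation, giving ¬p.
    (((¬q → s) ∧ (u ∧ ¬q)) ∨ s): β-rule — branch into ((¬q → s) ∧ (u ∧ ¬q))  //  s.
      branch 1.1 (add ((¬q → s) ∧ (u ∧ ¬q))):
        ((¬q → s) ∧ (u ∧ ¬q)): α-rule — add (¬q → s), (u ∧ ¬q).
        (u ∧ ¬q): α-rule — add u, ¬q.
        (¬q → s): β-rule — branch into ¬¬q  //  s.
          branch 1.1.1 (add ¬¬q):
            × closes — contains both q and ¬q.
          branch 1.1.2 (add s):
            ○ open, literals {p=0, q=0, s=1, u=1}.
      branch 1.2 (add s):
        ○ open, literals {p=0, s=1}.
  branch 2 (add ¬t):
    ○ open, literals {t=0}.
1 branch closed, 3 open.
Each open branch fixes some atoms; the unmentioned ones are free. Counting distinct full assignments: branch {p=0, q=0, s=1, u=1} (r, t) contributes 4 new; branch {p=0, s=1} (q, r, t, u) contributes 12 new; branch {t=0} (p, q, r, s, u) contributes 24 new. Total: 40.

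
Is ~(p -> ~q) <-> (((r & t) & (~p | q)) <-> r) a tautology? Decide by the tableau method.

Assume the negation and expand:
Initial set: {F (~(p -> ~q) <-> (((r & t) & (~p | q)) <-> r))}.
F (~(p -> ~q) <-> (((r & t) & (~p | q)) <-> r)): β-rule — branch into T ~(p -> ~q), F (((r & t) & (~p | q)) <-> r)  //  F ~(p -> ~q), T (((r & t) & (~p | q)) <-> r).
  branch 1 (add T ~(p -> ~q), F (((r & t) & (~p | q)) <-> r)):
    T ~(p -> ~q): α-rule — add T p, F ~q.
    F (((r & t) & (~p | q)) <-> r): β-rule — branch into T ((r & t) & (~p | q)), F r  //  F ((r & t) & (~p | q)), T r.
      branch 1.1 (add T ((r & t) & (~p | q)), F r):
        T ((r & t) & (~p | q)): α-rule — add T (r & t), T (~p | q).
        T (r & t): α-rule — add T r, T t.
        × closes — contains both r and ~r.
      branch 1.2 (add F ((r & t) & (~p | q)), T r):
        F ((r & t) & (~p | q)): β-rule — branch into F (r & t)  //  F (~p | q).
          branch 1.2.1 (add F (r & t)):
            F (r & t): β-rule — branch into F r  //  F t.
              branch 1.2.1.1 (add F r):
                × closes — contains both r and ~r.
              branch 1.2.1.2 (add F t):
                ○ open, literals {p=true, q=true, r=true, t=false}.
          branch 1.2.2 (add F (~p | q)):
            F (~p | q): α-rule — add F ~p, F q.
            × closes — contains both q and ~q.
  branch 2 (add F ~(p -> ~q), T (((r & t) & (~p | q)) <-> r)):
    F ~(p -> ~q): β-rule — branch into F p  //  T ~q.
      branch 2.1 (add F p):
        T (((r & t) & (~p | q)) <-> r): β-rule — branch into T ((r & t) & (~p | q)), T r  //  F ((r & t) & (~p | q)), F r.
          branch 2.1.1 (add T ((r & t) & (~p | q)), T r):
            T ((r & t) & (~p | q)): α-rule — add T (r & t), T (~p | q).
            T (r & t): α-rule — add T r, T t.
            T (~p | q): β-rule — branch into T ~p  //  T q.
              branch 2.1.1.1 (add T ~p):
                ○ open, literals {p=false, r=true, t=true}.
              branch 2.1.1.2 (add T q):
                ○ open, literals {p=false, q=true, r=true, t=true}.
          branch 2.1.2 (add F ((r & t) & (~p | q)), F r):
            F ((r & t) & (~p | q)): β-rule — branch into F (r & t)  //  F (~p | q).
              branch 2.1.2.1 (add F (r & t)):
                F (r & t): β-rule — branch into F r  //  F t.
                  branch 2.1.2.1.1 (add F r):
                    ○ open, literals {p=false, r=false}.
                  branch 2.1.2.1.2 (add F t):
                    ○ open, literals {p=false, r=false, t=false}.
              branch 2.1.2.2 (add F (~p | q)):
                F (~p | q): α-rule — add F ~p, F q.
                × closes — contains both p and ~p.
      branch 2.2 (add T ~q):
        T (((r & t) & (~p | q)) <-> r): β-rule — branch into T ((r & t) & (~p | q)), T r  //  F ((r & t) & (~p | q)), F r.
          branch 2.2.1 (add T ((r & t) & (~p | q)), T r):
            T ((r & t) & (~p | q)): α-rule — add T (r & t), T (~p | q).
            T (r & t): α-rule — add T r, T t.
            T (~p | q): β-rule — branch into T ~p  //  T q.
              branch 2.2.1.1 (add T ~p):
                ○ open, literals {p=false, q=false, r=true, t=true}.
              branch 2.2.1.2 (add T q):
                × closes — contains both q and ~q.
          branch 2.2.2 (add F ((r & t) & (~p | q)), F r):
            F ((r & t) & (~p | q)): β-rule — branch into F (r & t)  //  F (~p | q).
              branch 2.2.2.1 (add F (r & t)):
                F (r & t): β-rule — branch into F r  //  F t.
                  branch 2.2.2.1.1 (add F r):
                    ○ open, literals {q=false, r=false}.
                  branch 2.2.2.1.2 (add F t):
                    ○ open, literals {q=false, r=false, t=false}.
              branch 2.2.2.2 (add F (~p | q)):
                F (~p | q): α-rule — add F ~p, F q.
                ○ open, literals {p=true, q=false, r=false}.
5 branches closed, 9 open.
An open branch gives a countermodel: p=true, q=true, r=true, t=false (unmentioned atoms arbitrary); under it the original formula is false.

Not valid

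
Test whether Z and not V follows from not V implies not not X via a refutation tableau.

No

Initial set: {(not V implies not not X); not (Z and not V)}.
(not V implies not not X): β-rule — branch into not not V  //  not not X.
  branch 1 (add not not V):
    not (Z and not V): β-rule — branch into not Z  //  not not V.
      branch 1.1 (add not Z):
        ○ open, literals {V=true, Z=false}.
      branch 1.2 (add not not V):
        ○ open, literals {V=true}.
  branch 2 (add not not X):
    not not X: drop double negation, giving X.
    not (Z and not V): β-rule — branch into not Z  //  not not V.
      branch 2.1 (add not Z):
        ○ open, literals {X=true, Z=false}.
      branch 2.2 (add not not V):
        ○ open, literals {V=true, X=true}.
0 branches closed, 4 open.
An open branch gives a countermodel: V=true, Z=false (unmentioned atoms arbitrary); the premises hold there but the conclusion fails.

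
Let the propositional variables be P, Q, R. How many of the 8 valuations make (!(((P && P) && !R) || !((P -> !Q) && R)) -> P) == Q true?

4

Initial set: {T ((!(((P && P) && !R) || !((P -> !Q) && R)) -> P) == Q)}.
T ((!(((P && P) && !R) || !((P -> !Q) && R)) -> P) == Q): β-rule — branch into T (!(((P && P) && !R) || !((P -> !Q) && R)) -> P), T Q  //  F (!(((P && P) && !R) || !((P -> !Q) && R)) -> P), F Q.
  branch 1 (add T (!(((P && P) && !R) || !((P -> !Q) && R)) -> P), T Q):
    T (!(((P && P) && !R) || !((P -> !Q) && R)) -> P): β-rule — branch into F !(((P && P) && !R) || !((P -> !Q) && R))  //  T P.
      branch 1.1 (add F !(((P && P) && !R) || !((P -> !Q) && R))):
        F !(((P && P) && !R) || !((P -> !Q) && R)): β-rule — branch into T ((P && P) && !R)  //  T !((P -> !Q) && R).
          branch 1.1.1 (add T ((P && P) && !R)):
            T ((P && P) && !R): α-rule — add T (P && P), T !R.
            T (P && P): α-rule — add T P, T P.
            ○ open, literals {P=1, Q=1, R=0}.
          branch 1.1.2 (add T !((P -> !Q) && R)):
            T !((P -> !Q) && R): β-rule — branch into F (P -> !Q)  //  F R.
              branch 1.1.2.1 (add F (P -> !Q)):
                F (P -> !Q): α-rule — add T P, F !Q.
                ○ open, literals {P=1, Q=1}.
              branch 1.1.2.2 (add F R):
                ○ open, literals {Q=1, R=0}.
      branch 1.2 (add T P):
        ○ open, literals {P=1, Q=1}.
  branch 2 (add F (!(((P && P) && !R) || !((P -> !Q) && R)) -> P), F Q):
    F (!(((P && P) && !R) || !((P -> !Q) && R)) -> P): α-rule — add T !(((P && P) && !R) || !((P -> !Q) && R)), F P.
    T !(((P && P) && !R) || !((P -> !Q) && R)): α-rule — add F ((P && P) && !R), F !((P -> !Q) && R).
    F !((P -> !Q) && R): α-rule — add T (P -> !Q), T R.
    F ((P && P) && !R): β-rule — branch into F (P && P)  //  F !R.
      branch 2.1 (add F (P && P)):
        T (P -> !Q): β-rule — branch into F P  //  T !Q.
          branch 2.1.1 (add F P):
            F (P && P): β-rule — branch into F P  //  F P.
              branch 2.1.1.1 (add F P):
                ○ open, literals {P=0, Q=0, R=1}.
              branch 2.1.1.2 (add F P):
                ○ open, literals {P=0, Q=0, R=1}.
          branch 2.1.2 (add T !Q):
            F (P && P): β-rule — branch into F P  //  F P.
              branch 2.1.2.1 (add F P):
                ○ open, literals {P=0, Q=0, R=1}.
              branch 2.1.2.2 (add F P):
                ○ open, literals {P=0, Q=0, R=1}.
      branch 2.2 (add F !R):
        T (P -> !Q): β-rule — branch into F P  //  T !Q.
          branch 2.2.1 (add F P):
            ○ open, literals {P=0, Q=0, R=1}.
          branch 2.2.2 (add T !Q):
            ○ open, literals {P=0, Q=0, R=1}.
0 branches closed, 10 open.
Each open branch fixes some atoms; the unmentioned ones are free. Counting distinct full assignments: branch {P=1, Q=1, R=0} (none free) contributes 1 new; branch {P=1, Q=1} (R) contributes 1 new; branch {Q=1, R=0} (P) contributes 1 new; branch {P=1, Q=1} (R) contributes 0 new; branch {P=0, Q=0, R=1} (none free) contributes 1 new; branch {P=0, Q=0, R=1} (none free) contributes 0 new; branch {P=0, Q=0, R=1} (none free) contributes 0 new; branch {P=0, Q=0, R=1} (none free) contributes 0 new; branch {P=0, Q=0, R=1} (none free) contributes 0 new; branch {P=0, Q=0, R=1} (none free) contributes 0 new. Total: 4.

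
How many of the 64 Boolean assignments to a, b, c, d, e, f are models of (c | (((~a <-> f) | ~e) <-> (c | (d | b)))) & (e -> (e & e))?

Initial set: {((c | (((~a <-> f) | ~e) <-> (c | (d | b)))) & (e -> (e & e)))}.
((c | (((~a <-> f) | ~e) <-> (c | (d | b)))) & (e -> (e & e))): α-rule — add (c | (((~a <-> f) | ~e) <-> (c | (d | b)))), (e -> (e & e)).
(c | (((~a <-> f) | ~e) <-> (c | (d | b)))): β-rule — branch into c  //  (((~a <-> f) | ~e) <-> (c | (d | b))).
  branch 1 (add c):
    (e -> (e & e)): β-rule — branch into ~e  //  (e & e).
      branch 1.1 (add ~e):
        ○ open, literals {c=true, e=false}.
      branch 1.2 (add (e & e)):
        (e & e): α-rule — add e, e.
        ○ open, literals {c=true, e=true}.
  branch 2 (add (((~a <-> f) | ~e) <-> (c | (d | b)))):
    (e -> (e & e)): β-rule — branch into ~e  //  (e & e).
      branch 2.1 (add ~e):
        (((~a <-> f) | ~e) <-> (c | (d | b))): β-rule — branch into ((~a <-> f) | ~e), (c | (d | b))  //  ~((~a <-> f) | ~e), ~(c | (d | b)).
          branch 2.1.1 (add ((~a <-> f) | ~e), (c | (d | b))):
            ((~a <-> f) | ~e): β-rule — branch into (~a <-> f)  //  ~e.
              branch 2.1.1.1 (add (~a <-> f)):
                (c | (d | b)): β-rule — branch into c  //  (d | b).
                  branch 2.1.1.1.1 (add c):
                    (~a <-> f): β-rule — branch into ~a, f  //  ~~a, ~f.
                      branch 2.1.1.1.1.1 (add ~a, f):
                        ○ open, literals {a=false, c=true, e=false, f=true}.
                      branch 2.1.1.1.1.2 (add ~~a, ~f):
                        ○ open, literals {a=true, c=true, e=false, f=false}.
                  branch 2.1.1.1.2 (add (d | b)):
                    (~a <-> f): β-rule — branch into ~a, f  //  ~~a, ~f.
                      branch 2.1.1.1.2.1 (add ~a, f):
                        (d | b): β-rule — branch into d  //  b.
                          branch 2.1.1.1.2.1.1 (add d):
                            ○ open, literals {a=false, d=true, e=false, f=true}.
                          branch 2.1.1.1.2.1.2 (add b):
                            ○ open, literals {a=false, b=true, e=false, f=true}.
                      branch 2.1.1.1.2.2 (add ~~a, ~f):
                        (d | b): β-rule — branch into d  //  b.
                          branch 2.1.1.1.2.2.1 (add d):
                            ○ open, literals {a=true, d=true, e=false, f=false}.
                          branch 2.1.1.1.2.2.2 (add b):
                            ○ open, literals {a=true, b=true, e=false, f=false}.
              branch 2.1.1.2 (add ~e):
                (c | (d | b)): β-rule — branch into c  //  (d | b).
                  branch 2.1.1.2.1 (add c):
                    ○ open, literals {c=true, e=false}.
                  branch 2.1.1.2.2 (add (d | b)):
                    (d | b): β-rule — branch into d  //  b.
                      branch 2.1.1.2.2.1 (add d):
                        ○ open, literals {d=true, e=false}.
                      branch 2.1.1.2.2.2 (add b):
                        ○ open, literals {b=true, e=false}.
          branch 2.1.2 (add ~((~a <-> f) | ~e), ~(c | (d | b))):
            ~((~a <-> f) | ~e): α-rule — add ~(~a <-> f), ~~e.
            × closes — contains both e and ~e.
      branch 2.2 (add (e & e)):
        (e & e): α-rule — add e, e.
        (((~a <-> f) | ~e) <-> (c | (d | b))): β-rule — branch into ((~a <-> f) | ~e), (c | (d | b))  //  ~((~a <-> f) | ~e), ~(c | (d | b)).
          branch 2.2.1 (add ((~a <-> f) | ~e), (c | (d | b))):
            ((~a <-> f) | ~e): β-rule — branch into (~a <-> f)  //  ~e.
              branch 2.2.1.1 (add (~a <-> f)):
                (c | (d | b)): β-rule — branch into c  //  (d | b).
                  branch 2.2.1.1.1 (add c):
                    (~a <-> f): β-rule — branch into ~a, f  //  ~~a, ~f.
                      branch 2.2.1.1.1.1 (add ~a, f):
                        ○ open, literals {a=false, c=true, e=true, f=true}.
                      branch 2.2.1.1.1.2 (add ~~a, ~f):
                        ○ open, literals {a=true, c=true, e=true, f=false}.
                  branch 2.2.1.1.2 (add (d | b)):
                    (~a <-> f): β-rule — branch into ~a, f  //  ~~a, ~f.
                      branch 2.2.1.1.2.1 (add ~a, f):
                        (d | b): β-rule — branch into d  //  b.
                          branch 2.2.1.1.2.1.1 (add d):
                            ○ open, literals {a=false, d=true, e=true, f=true}.
                          branch 2.2.1.1.2.1.2 (add b):
                            ○ open, literals {a=false, b=true, e=true, f=true}.
                      branch 2.2.1.1.2.2 (add ~~a, ~f):
                        (d | b): β-rule — branch into d  //  b.
                          branch 2.2.1.1.2.2.1 (add d):
                            ○ open, literals {a=true, d=true, e=true, f=false}.
                          branch 2.2.1.1.2.2.2 (add b):
                            ○ open, literals {a=true, b=true, e=true, f=false}.
              branch 2.2.1.2 (add ~e):
                × closes — contains both e and ~e.
          branch 2.2.2 (add ~((~a <-> f) | ~e), ~(c | (d | b))):
            ~((~a <-> f) | ~e): α-rule — add ~(~a <-> f), ~~e.
            ~(c | (d | b)): α-rule — add ~c, ~(d | b).
            ~(d | b): α-rule — add ~d, ~b.
            ~(~a <-> f): β-rule — branch into ~a, ~f  //  ~~a, f.
              branch 2.2.2.1 (add ~a, ~f):
                ○ open, literals {a=false, b=false, c=false, d=false, e=true, f=false}.
              branch 2.2.2.2 (add ~~a, f):
                ○ open, literals {a=true, b=false, c=false, d=false, e=true, f=true}.
2 branches closed, 19 open.
Each open branch fixes some atoms; the unmentioned ones are free. Counting distinct full assignments: branch {c=true, e=false} (a, b, d, f) contributes 16 new; branch {c=true, e=true} (a, b, d, f) contributes 16 new; branch {a=false, c=true, e=false, f=true} (b, d) contributes 0 new; branch {a=true, c=true, e=false, f=false} (b, d) contributes 0 new; branch {a=false, d=true, e=false, f=true} (b, c) contributes 2 new; branch {a=false, b=true, e=false, f=true} (c, d) contributes 1 new; branch {a=true, d=true, e=false, f=false} (b, c) contributes 2 new; branch {a=true, b=true, e=false, f=false} (c, d) contributes 1 new; branch {c=true, e=false} (a, b, d, f) contributes 0 new; branch {d=true, e=false} (a, b, c, f) contributes 4 new; branch {b=true, e=false} (a, c, d, f) contributes 2 new; branch {a=false, c=true, e=true, f=true} (b, d) contributes 0 new; branch {a=true, c=true, e=true, f=false} (b, d) contributes 0 new; branch {a=false, d=true, e=true, f=true} (b, c) contributes 2 new; branch {a=false, b=true, e=true, f=true} (c, d) contributes 1 new; branch {a=true, d=true, e=true, f=false} (b, c) contributes 2 new; branch {a=true, b=true, e=true, f=false} (c, d) contributes 1 new; branch {a=false, b=false, c=false, d=false, e=true, f=false} (none free) contributes 1 new; branch {a=true, b=false, c=false, d=false, e=true, f=true} (none free) contributes 1 new. Total: 52.

52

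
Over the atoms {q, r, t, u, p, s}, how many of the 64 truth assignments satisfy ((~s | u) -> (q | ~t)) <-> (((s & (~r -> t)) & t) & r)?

Initial set: {T (((~s | u) -> (q | ~t)) <-> (((s & (~r -> t)) & t) & r))}.
T (((~s | u) -> (q | ~t)) <-> (((s & (~r -> t)) & t) & r)): β-rule — branch into T ((~s | u) -> (q | ~t)), T (((s & (~r -> t)) & t) & r)  //  F ((~s | u) -> (q | ~t)), F (((s & (~r -> t)) & t) & r).
  branch 1 (add T ((~s | u) -> (q | ~t)), T (((s & (~r -> t)) & t) & r)):
    T (((s & (~r -> t)) & t) & r): α-rule — add T ((s & (~r -> t)) & t), T r.
    T ((s & (~r -> t)) & t): α-rule — add T (s & (~r -> t)), T t.
    T (s & (~r -> t)): α-rule — add T s, T (~r -> t).
    T ((~s | u) -> (q | ~t)): β-rule — branch into F (~s | u)  //  T (q | ~t).
      branch 1.1 (add F (~s | u)):
        F (~s | u): α-rule — add F ~s, F u.
        T (~r -> t): β-rule — branch into F ~r  //  T t.
          branch 1.1.1 (add F ~r):
            ○ open, literals {r=T, s=T, t=T, u=F}.
          branch 1.1.2 (add T t):
            ○ open, literals {r=T, s=T, t=T, u=F}.
      branch 1.2 (add T (q | ~t)):
        T (~r -> t): β-rule — branch into F ~r  //  T t.
          branch 1.2.1 (add F ~r):
            T (q | ~t): β-rule — branch into T q  //  T ~t.
              branch 1.2.1.1 (add T q):
                ○ open, literals {q=T, r=T, s=T, t=T}.
              branch 1.2.1.2 (add T ~t):
                × closes — contains both t and ~t.
          branch 1.2.2 (add T t):
            T (q | ~t): β-rule — branch into T q  //  T ~t.
              branch 1.2.2.1 (add T q):
                ○ open, literals {q=T, r=T, s=T, t=T}.
              branch 1.2.2.2 (add T ~t):
                × closes — contains both t and ~t.
  branch 2 (add F ((~s | u) -> (q | ~t)), F (((s & (~r -> t)) & t) & r)):
    F ((~s | u) -> (q | ~t)): α-rule — add T (~s | u), F (q | ~t).
    F (q | ~t): α-rule — add F q, F ~t.
    F (((s & (~r -> t)) & t) & r): β-rule — branch into F ((s & (~r -> t)) & t)  //  F r.
      branch 2.1 (add F ((s & (~r -> t)) & t)):
        T (~s | u): β-rule — branch into T ~s  //  T u.
          branch 2.1.1 (add T ~s):
            F ((s & (~r -> t)) & t): β-rule — branch into F (s & (~r -> t))  //  F t.
              branch 2.1.1.1 (add F (s & (~r -> t))):
                F (s & (~r -> t)): β-rule — branch into F s  //  F (~r -> t).
                  branch 2.1.1.1.1 (add F s):
                    ○ open, literals {q=F, s=F, t=T}.
                  branch 2.1.1.1.2 (add F (~r -> t)):
                    F (~r -> t): α-rule — add T ~r, F t.
                    × closes — contains both t and ~t.
              branch 2.1.1.2 (add F t):
                × closes — contains both t and ~t.
          branch 2.1.2 (add T u):
            F ((s & (~r -> t)) & t): β-rule — branch into F (s & (~r -> t))  //  F t.
              branch 2.1.2.1 (add F (s & (~r -> t))):
                F (s & (~r -> t)): β-rule — branch into F s  //  F (~r -> t).
                  branch 2.1.2.1.1 (add F s):
                    ○ open, literals {q=F, s=F, t=T, u=T}.
                  branch 2.1.2.1.2 (add F (~r -> t)):
                    F (~r -> t): α-rule — add T ~r, F t.
                    × closes — contains both t and ~t.
              branch 2.1.2.2 (add F t):
                × closes — contains both t and ~t.
      branch 2.2 (add F r):
        T (~s | u): β-rule — branch into T ~s  //  T u.
          branch 2.2.1 (add T ~s):
            ○ open, literals {q=F, r=F, s=F, t=T}.
          branch 2.2.2 (add T u):
            ○ open, literals {q=F, r=F, t=T, u=T}.
6 branches closed, 8 open.
Each open branch fixes some atoms; the unmentioned ones are free. Counting distinct full assignments: branch {r=T, s=T, t=T, u=F} (q, p) contributes 4 new; branch {r=T, s=T, t=T, u=F} (q, p) contributes 0 new; branch {q=T, r=T, s=T, t=T} (u, p) contributes 2 new; branch {q=T, r=T, s=T, t=T} (u, p) contributes 0 new; branch {q=F, s=F, t=T} (r, u, p) contributes 8 new; branch {q=F, s=F, t=T, u=T} (r, p) contributes 0 new; branch {q=F, r=F, s=F, t=T} (u, p) contributes 0 new; branch {q=F, r=F, t=T, u=T} (p, s) contributes 2 new. Total: 16.

16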